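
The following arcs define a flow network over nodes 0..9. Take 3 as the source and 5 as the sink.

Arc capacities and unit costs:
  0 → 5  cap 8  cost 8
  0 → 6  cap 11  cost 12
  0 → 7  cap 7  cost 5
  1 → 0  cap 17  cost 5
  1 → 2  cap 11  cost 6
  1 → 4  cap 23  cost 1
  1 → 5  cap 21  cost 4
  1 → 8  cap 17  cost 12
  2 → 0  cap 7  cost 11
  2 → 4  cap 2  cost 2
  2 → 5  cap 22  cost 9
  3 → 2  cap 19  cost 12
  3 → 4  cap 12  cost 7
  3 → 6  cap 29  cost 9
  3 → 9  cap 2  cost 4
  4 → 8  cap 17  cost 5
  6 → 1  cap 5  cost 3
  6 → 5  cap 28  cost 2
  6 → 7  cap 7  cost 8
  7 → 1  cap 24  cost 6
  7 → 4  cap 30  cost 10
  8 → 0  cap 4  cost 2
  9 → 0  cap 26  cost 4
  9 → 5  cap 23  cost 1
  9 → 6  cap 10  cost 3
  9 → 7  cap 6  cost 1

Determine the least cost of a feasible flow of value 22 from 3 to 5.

Minimum cost for 22 units: 230

shortest-cost path #1: 3→9→5 push 2 @ unit cost 5 (adds 10)
shortest-cost path #2: 3→6→5 push 20 @ unit cost 11 (adds 220)
total cost = 230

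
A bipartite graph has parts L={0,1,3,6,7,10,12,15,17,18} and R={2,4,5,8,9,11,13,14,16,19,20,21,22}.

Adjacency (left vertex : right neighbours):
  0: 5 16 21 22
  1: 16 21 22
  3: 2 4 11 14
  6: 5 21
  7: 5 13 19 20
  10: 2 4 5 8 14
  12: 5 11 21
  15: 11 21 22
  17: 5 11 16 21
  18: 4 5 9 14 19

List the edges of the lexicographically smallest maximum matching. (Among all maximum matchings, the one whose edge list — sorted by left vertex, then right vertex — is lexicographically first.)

|M| = 9 (so the lex-smallest maximum matching has 9 edges)
process left vertices in ascending order; for each, take the smallest-labelled available neighbour that still permits 9 edges overall, or leave it unmatched if none does
lex-smallest matching: {0-5, 1-16, 3-2, 6-21, 7-13, 10-4, 12-11, 15-22, 18-9}

Lex-smallest maximum matching: {(0,5), (1,16), (3,2), (6,21), (7,13), (10,4), (12,11), (15,22), (18,9)}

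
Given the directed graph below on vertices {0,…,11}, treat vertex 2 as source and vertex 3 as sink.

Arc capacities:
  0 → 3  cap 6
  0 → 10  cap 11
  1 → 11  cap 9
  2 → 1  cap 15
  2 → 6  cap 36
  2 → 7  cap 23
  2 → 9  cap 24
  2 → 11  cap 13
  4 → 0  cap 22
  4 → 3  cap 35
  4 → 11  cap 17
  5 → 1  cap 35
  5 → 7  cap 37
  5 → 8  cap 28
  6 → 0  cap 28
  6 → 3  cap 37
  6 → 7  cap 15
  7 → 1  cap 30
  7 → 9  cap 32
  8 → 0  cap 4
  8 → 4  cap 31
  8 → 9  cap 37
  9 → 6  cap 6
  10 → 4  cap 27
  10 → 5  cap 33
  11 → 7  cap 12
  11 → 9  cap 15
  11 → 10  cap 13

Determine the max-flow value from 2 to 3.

Maximum flow value: 55

augment #1: 2→6→3 bottleneck 36, total now 36
augment #2: 2→9→6→3 bottleneck 1, total now 37
augment #3: 2→9→6→0→3 bottleneck 5, total now 42
augment #4: 2→11→10→4→3 bottleneck 13, total now 55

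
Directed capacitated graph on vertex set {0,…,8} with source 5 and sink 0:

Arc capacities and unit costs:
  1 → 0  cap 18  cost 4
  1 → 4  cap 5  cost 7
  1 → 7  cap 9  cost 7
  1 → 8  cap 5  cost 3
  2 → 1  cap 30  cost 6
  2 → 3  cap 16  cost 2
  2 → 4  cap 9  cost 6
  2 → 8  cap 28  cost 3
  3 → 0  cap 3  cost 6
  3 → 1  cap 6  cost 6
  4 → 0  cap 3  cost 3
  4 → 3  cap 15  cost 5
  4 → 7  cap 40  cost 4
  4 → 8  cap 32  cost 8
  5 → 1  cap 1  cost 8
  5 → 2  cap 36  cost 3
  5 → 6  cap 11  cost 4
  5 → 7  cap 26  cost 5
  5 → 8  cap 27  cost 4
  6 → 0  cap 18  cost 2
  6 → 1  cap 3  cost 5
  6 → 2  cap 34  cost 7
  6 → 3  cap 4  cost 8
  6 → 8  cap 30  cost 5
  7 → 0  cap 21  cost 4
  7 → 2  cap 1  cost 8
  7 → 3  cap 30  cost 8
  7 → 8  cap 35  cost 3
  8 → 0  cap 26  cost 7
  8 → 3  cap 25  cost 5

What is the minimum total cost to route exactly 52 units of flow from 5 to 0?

Minimum cost for 52 units: 475

shortest-cost path #1: 5→6→0 push 11 @ unit cost 6 (adds 66)
shortest-cost path #2: 5→7→0 push 21 @ unit cost 9 (adds 189)
shortest-cost path #3: 5→8→0 push 20 @ unit cost 11 (adds 220)
total cost = 475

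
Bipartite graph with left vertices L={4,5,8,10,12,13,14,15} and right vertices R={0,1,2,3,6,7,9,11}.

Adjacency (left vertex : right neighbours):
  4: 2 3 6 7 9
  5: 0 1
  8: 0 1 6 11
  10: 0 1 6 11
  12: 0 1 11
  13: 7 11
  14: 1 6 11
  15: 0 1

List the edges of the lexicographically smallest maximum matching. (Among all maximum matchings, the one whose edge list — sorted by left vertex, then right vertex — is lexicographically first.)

|M| = 6 (so the lex-smallest maximum matching has 6 edges)
process left vertices in ascending order; for each, take the smallest-labelled available neighbour that still permits 6 edges overall, or leave it unmatched if none does
lex-smallest matching: {4-2, 5-0, 8-1, 10-6, 12-11, 13-7}

Lex-smallest maximum matching: {(4,2), (5,0), (8,1), (10,6), (12,11), (13,7)}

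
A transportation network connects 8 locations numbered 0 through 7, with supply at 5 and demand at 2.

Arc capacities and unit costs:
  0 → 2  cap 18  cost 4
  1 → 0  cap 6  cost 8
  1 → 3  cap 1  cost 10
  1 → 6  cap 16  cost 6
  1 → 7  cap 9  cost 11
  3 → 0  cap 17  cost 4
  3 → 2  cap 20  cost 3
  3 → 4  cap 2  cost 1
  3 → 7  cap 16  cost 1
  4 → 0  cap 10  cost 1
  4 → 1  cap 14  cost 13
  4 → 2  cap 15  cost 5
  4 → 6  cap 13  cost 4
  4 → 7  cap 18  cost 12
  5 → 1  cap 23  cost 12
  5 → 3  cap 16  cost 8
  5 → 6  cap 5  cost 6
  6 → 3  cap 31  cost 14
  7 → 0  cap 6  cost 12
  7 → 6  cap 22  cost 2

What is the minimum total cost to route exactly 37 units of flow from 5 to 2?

shortest-cost path #1: 5→3→2 push 16 @ unit cost 11 (adds 176)
shortest-cost path #2: 5→6→3→2 push 4 @ unit cost 23 (adds 92)
shortest-cost path #3: 5→1→0→2 push 6 @ unit cost 24 (adds 144)
shortest-cost path #4: 5→6→3→4→2 push 1 @ unit cost 26 (adds 26)
shortest-cost path #5: 5→1→3→4→2 push 1 @ unit cost 28 (adds 28)
shortest-cost path #6: 5→1→7→0→2 push 6 @ unit cost 39 (adds 234)
shortest-cost path #7: 5→1→6→3→0→2 push 3 @ unit cost 40 (adds 120)
total cost = 820

Minimum cost for 37 units: 820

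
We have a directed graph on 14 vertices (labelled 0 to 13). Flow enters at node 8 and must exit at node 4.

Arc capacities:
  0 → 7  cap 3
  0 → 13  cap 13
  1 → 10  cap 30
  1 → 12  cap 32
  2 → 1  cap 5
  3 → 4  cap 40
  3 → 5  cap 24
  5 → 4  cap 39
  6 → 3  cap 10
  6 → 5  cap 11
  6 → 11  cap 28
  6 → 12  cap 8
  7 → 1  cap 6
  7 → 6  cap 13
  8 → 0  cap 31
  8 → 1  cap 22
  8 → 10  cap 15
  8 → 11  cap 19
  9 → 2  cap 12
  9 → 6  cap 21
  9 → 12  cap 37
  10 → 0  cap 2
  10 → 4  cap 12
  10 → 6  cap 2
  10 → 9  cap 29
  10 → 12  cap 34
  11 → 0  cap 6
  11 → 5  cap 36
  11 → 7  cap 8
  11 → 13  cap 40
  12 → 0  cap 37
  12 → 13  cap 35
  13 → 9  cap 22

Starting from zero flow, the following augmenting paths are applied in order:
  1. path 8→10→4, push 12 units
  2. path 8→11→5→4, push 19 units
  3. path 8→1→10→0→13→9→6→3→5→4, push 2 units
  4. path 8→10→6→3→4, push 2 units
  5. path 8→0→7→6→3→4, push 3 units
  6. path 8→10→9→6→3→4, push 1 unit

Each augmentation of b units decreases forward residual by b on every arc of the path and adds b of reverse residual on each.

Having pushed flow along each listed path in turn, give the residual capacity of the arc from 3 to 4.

after path 1 (8→10→4, push 12): res(3,4)=40
after path 2 (8→11→5→4, push 19): res(3,4)=40
after path 3 (8→1→10→0→13→9→6→3→5→4, push 2): res(3,4)=40
after path 4 (8→10→6→3→4, push 2): res(3,4)=38
after path 5 (8→0→7→6→3→4, push 3): res(3,4)=35
after path 6 (8→10→9→6→3→4, push 1): res(3,4)=34

Residual capacity of (3,4): 34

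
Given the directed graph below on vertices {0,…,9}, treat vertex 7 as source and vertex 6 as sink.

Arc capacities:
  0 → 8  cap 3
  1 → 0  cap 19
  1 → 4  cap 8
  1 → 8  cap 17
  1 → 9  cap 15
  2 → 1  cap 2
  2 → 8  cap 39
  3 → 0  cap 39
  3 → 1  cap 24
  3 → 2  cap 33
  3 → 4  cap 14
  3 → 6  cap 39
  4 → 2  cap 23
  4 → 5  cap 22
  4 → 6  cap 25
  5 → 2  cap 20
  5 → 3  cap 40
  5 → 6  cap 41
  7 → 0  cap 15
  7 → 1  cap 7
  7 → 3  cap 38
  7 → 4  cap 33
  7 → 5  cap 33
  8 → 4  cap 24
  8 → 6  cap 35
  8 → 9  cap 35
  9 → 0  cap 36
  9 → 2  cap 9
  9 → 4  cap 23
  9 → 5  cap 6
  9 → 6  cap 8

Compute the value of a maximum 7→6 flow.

augment #1: 7→3→6 bottleneck 38, total now 38
augment #2: 7→4→6 bottleneck 25, total now 63
augment #3: 7→5→6 bottleneck 33, total now 96
augment #4: 7→0→8→6 bottleneck 3, total now 99
augment #5: 7→1→8→6 bottleneck 7, total now 106
augment #6: 7→4→5→6 bottleneck 8, total now 114

Maximum flow value: 114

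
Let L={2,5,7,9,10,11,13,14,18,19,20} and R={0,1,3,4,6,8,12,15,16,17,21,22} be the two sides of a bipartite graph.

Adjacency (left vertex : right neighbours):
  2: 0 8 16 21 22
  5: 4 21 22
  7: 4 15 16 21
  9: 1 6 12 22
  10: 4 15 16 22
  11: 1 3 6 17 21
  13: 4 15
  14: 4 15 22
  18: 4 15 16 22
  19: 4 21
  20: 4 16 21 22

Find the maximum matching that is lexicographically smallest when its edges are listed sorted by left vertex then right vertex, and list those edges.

Lex-smallest maximum matching: {(2,0), (5,4), (7,15), (9,1), (10,16), (11,3), (14,22), (19,21)}

|M| = 8 (so the lex-smallest maximum matching has 8 edges)
process left vertices in ascending order; for each, take the smallest-labelled available neighbour that still permits 8 edges overall, or leave it unmatched if none does
lex-smallest matching: {2-0, 5-4, 7-15, 9-1, 10-16, 11-3, 14-22, 19-21}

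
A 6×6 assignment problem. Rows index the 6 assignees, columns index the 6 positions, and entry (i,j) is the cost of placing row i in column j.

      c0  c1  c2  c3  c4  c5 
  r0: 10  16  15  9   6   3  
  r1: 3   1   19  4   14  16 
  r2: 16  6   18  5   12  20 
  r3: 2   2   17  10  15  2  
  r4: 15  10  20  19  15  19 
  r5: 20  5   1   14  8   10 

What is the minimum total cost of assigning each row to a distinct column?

Minimum assignment cost: 27

one of 2 optimal assignments: row0→col4 (cost 6), row1→col0 (cost 3), row2→col3 (cost 5), row3→col5 (cost 2), row4→col1 (cost 10), row5→col2 (cost 1)
total = 6 + 3 + 5 + 2 + 10 + 1 = 27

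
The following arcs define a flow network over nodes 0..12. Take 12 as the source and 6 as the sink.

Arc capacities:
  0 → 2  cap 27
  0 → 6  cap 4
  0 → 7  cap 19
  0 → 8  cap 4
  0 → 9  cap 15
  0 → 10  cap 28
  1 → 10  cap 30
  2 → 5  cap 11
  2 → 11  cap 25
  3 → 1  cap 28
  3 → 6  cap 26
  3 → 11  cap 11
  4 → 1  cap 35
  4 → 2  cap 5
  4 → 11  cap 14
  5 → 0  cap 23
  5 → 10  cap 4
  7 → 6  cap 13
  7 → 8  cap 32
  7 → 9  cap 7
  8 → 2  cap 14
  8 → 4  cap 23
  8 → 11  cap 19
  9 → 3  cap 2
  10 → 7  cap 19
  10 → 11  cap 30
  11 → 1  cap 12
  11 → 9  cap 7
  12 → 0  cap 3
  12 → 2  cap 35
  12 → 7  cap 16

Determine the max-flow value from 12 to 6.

augment #1: 12→0→6 bottleneck 3, total now 3
augment #2: 12→7→6 bottleneck 13, total now 16
augment #3: 12→2→5→0→6 bottleneck 1, total now 17
augment #4: 12→7→9→3→6 bottleneck 2, total now 19

Maximum flow value: 19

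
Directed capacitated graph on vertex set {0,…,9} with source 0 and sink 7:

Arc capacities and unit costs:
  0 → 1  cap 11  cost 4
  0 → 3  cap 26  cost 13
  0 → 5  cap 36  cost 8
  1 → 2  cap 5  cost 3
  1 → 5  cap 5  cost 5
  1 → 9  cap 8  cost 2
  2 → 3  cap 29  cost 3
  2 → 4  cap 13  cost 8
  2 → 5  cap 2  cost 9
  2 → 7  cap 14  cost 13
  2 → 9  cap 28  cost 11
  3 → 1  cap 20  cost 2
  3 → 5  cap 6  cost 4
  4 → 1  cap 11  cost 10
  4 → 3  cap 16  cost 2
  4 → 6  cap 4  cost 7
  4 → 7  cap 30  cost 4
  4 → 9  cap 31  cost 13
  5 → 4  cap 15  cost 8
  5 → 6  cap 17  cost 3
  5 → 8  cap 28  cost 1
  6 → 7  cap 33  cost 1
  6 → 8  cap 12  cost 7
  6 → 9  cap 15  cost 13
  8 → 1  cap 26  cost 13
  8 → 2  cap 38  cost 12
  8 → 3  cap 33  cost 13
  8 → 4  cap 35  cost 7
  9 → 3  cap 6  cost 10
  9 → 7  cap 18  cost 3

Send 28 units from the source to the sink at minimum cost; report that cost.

Minimum cost for 28 units: 333

shortest-cost path #1: 0→1→9→7 push 8 @ unit cost 9 (adds 72)
shortest-cost path #2: 0→5→6→7 push 17 @ unit cost 12 (adds 204)
shortest-cost path #3: 0→1→2→4→7 push 3 @ unit cost 19 (adds 57)
total cost = 333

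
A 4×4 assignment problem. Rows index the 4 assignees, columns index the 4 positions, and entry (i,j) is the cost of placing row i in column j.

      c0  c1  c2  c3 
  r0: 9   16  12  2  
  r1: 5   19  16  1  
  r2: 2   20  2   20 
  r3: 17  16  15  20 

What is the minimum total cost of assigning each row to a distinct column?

Minimum assignment cost: 25

optimal assignment: row0→col3 (cost 2), row1→col0 (cost 5), row2→col2 (cost 2), row3→col1 (cost 16)
total = 2 + 5 + 2 + 16 = 25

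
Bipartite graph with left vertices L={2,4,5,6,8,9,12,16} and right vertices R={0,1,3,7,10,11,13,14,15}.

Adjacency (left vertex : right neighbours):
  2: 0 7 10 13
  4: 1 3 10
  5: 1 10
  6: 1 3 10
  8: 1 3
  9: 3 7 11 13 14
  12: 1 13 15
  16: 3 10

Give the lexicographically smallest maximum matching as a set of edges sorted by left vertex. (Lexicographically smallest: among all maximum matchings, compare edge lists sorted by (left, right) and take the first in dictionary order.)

Lex-smallest maximum matching: {(2,0), (4,1), (5,10), (6,3), (9,7), (12,13)}

|M| = 6 (so the lex-smallest maximum matching has 6 edges)
process left vertices in ascending order; for each, take the smallest-labelled available neighbour that still permits 6 edges overall, or leave it unmatched if none does
lex-smallest matching: {2-0, 4-1, 5-10, 6-3, 9-7, 12-13}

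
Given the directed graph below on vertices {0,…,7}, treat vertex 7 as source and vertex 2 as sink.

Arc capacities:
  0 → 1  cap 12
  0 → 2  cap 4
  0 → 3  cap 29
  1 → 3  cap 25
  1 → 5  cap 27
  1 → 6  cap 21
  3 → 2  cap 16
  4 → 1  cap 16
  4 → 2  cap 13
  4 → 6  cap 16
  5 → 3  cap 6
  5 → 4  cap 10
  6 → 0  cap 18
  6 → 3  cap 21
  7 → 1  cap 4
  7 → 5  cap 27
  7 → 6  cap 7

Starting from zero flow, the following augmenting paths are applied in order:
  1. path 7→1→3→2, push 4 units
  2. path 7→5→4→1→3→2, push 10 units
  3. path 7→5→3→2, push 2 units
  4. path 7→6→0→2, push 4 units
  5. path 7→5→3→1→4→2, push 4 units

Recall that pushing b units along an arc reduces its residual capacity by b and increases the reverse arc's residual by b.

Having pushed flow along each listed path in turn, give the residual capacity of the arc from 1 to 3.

Residual capacity of (1,3): 15

after path 1 (7→1→3→2, push 4): res(1,3)=21
after path 2 (7→5→4→1→3→2, push 10): res(1,3)=11
after path 3 (7→5→3→2, push 2): res(1,3)=11
after path 4 (7→6→0→2, push 4): res(1,3)=11
after path 5 (7→5→3→1→4→2, push 4): res(1,3)=15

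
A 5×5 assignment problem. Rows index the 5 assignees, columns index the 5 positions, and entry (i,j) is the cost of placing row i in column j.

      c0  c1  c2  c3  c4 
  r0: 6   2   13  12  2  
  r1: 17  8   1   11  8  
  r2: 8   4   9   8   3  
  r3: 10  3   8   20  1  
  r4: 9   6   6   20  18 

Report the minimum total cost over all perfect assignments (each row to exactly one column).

optimal assignment: row0→col1 (cost 2), row1→col2 (cost 1), row2→col3 (cost 8), row3→col4 (cost 1), row4→col0 (cost 9)
total = 2 + 1 + 8 + 1 + 9 = 21

Minimum assignment cost: 21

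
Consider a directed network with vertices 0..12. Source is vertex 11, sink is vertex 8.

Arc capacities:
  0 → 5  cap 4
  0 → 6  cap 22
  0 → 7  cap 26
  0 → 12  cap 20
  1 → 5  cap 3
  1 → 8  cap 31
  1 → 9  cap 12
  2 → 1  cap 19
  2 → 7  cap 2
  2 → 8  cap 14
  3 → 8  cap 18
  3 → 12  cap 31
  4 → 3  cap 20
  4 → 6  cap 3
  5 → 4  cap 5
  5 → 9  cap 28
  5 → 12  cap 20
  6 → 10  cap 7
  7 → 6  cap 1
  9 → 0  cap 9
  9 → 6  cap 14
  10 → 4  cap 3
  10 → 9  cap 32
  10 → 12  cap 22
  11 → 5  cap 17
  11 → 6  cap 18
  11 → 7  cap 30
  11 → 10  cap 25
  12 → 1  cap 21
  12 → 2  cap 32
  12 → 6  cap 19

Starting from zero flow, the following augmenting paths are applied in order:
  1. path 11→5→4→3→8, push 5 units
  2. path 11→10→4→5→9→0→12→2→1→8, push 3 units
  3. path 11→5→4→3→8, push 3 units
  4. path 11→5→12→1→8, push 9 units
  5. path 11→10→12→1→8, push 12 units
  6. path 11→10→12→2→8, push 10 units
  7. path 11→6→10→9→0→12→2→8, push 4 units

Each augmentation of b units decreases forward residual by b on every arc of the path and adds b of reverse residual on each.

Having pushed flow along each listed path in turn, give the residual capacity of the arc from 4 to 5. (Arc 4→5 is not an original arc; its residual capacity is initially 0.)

after path 1 (11→5→4→3→8, push 5): res(4,5)=5
after path 2 (11→10→4→5→9→0→12→2→1→8, push 3): res(4,5)=2
after path 3 (11→5→4→3→8, push 3): res(4,5)=5
after path 4 (11→5→12→1→8, push 9): res(4,5)=5
after path 5 (11→10→12→1→8, push 12): res(4,5)=5
after path 6 (11→10→12→2→8, push 10): res(4,5)=5
after path 7 (11→6→10→9→0→12→2→8, push 4): res(4,5)=5

Residual capacity of (4,5): 5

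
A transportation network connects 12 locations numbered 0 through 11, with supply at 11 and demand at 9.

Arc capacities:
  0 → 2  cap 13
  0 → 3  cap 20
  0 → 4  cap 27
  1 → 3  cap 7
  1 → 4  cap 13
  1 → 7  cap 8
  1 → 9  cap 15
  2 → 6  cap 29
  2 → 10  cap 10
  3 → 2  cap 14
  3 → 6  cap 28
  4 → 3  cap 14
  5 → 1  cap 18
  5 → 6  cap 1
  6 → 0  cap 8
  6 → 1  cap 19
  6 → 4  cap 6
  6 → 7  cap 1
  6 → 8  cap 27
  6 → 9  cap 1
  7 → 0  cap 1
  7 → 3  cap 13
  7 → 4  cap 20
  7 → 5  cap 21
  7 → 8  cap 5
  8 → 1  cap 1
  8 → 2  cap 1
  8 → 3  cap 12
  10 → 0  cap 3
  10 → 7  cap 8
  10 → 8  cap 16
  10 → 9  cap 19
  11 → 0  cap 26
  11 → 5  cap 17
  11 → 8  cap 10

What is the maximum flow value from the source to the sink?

Maximum flow value: 26

augment #1: 11→5→1→9 bottleneck 15, total now 15
augment #2: 11→5→6→9 bottleneck 1, total now 16
augment #3: 11→0→2→10→9 bottleneck 10, total now 26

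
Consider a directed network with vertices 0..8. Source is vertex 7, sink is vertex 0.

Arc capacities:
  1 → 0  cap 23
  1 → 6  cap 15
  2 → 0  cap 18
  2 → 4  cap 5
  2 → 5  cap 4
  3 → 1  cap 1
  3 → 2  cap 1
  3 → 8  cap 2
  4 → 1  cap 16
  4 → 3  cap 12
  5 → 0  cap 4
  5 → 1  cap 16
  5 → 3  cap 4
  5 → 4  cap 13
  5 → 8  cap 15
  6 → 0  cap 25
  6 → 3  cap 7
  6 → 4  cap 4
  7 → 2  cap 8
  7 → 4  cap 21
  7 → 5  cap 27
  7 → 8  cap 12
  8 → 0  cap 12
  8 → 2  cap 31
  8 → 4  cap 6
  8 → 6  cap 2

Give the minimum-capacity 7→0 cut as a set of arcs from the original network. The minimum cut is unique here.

Min-cut arcs: {(3,1), (3,2), (3,8), (4,1), (7,2), (7,5), (7,8)} (total capacity 67)

augment #1: 7→2→0 push 8
augment #2: 7→5→0 push 4
augment #3: 7→8→0 push 12
augment #4: 7→4→1→0 push 16
augment #5: 7→5→1→0 push 7
augment #6: 7→4→3→2→0 push 1
augment #7: 7→5→1→6→0 push 9
augment #8: 7→5→8→2→0 push 7
augment #9: 7→4→3→1→6→0 push 1
augment #10: 7→4→3→8→2→0 push 2
max flow = 67; residual-reachable set from 7 gives S-side
cut edges (S→T): {(3,1), (3,2), (3,8), (4,1), (7,2), (7,5), (7,8)} total cap 67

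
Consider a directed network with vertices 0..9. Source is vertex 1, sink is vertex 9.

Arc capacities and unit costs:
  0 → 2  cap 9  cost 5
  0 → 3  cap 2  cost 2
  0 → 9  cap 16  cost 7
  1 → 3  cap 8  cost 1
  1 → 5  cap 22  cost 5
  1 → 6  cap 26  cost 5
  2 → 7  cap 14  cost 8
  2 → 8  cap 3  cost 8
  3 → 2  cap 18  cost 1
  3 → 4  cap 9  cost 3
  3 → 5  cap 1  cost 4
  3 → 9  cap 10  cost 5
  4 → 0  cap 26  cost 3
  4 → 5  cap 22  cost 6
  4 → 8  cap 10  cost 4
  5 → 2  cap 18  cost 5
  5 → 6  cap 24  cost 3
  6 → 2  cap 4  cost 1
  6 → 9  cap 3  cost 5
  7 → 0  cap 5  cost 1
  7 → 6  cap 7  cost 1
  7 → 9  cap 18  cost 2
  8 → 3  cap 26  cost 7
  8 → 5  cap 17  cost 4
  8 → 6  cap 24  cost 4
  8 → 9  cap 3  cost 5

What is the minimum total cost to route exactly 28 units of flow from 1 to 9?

Minimum cost for 28 units: 411

shortest-cost path #1: 1→3→9 push 8 @ unit cost 6 (adds 48)
shortest-cost path #2: 1→6→9 push 3 @ unit cost 10 (adds 30)
shortest-cost path #3: 1→6→2→7→9 push 4 @ unit cost 16 (adds 64)
shortest-cost path #4: 1→5→2→7→9 push 10 @ unit cost 20 (adds 200)
shortest-cost path #5: 1→5→2→8→9 push 3 @ unit cost 23 (adds 69)
total cost = 411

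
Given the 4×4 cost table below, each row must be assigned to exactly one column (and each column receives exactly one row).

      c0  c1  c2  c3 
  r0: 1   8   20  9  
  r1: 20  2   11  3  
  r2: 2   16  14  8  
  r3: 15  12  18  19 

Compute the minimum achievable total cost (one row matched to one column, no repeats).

optimal assignment: row0→col0 (cost 1), row1→col1 (cost 2), row2→col3 (cost 8), row3→col2 (cost 18)
total = 1 + 2 + 8 + 18 = 29

Minimum assignment cost: 29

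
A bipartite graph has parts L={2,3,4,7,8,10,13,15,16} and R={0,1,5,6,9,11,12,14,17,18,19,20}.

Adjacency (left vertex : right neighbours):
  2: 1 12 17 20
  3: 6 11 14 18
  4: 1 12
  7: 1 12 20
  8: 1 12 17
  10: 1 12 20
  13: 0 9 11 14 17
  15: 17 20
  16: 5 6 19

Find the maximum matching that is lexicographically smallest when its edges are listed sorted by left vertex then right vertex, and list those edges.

|M| = 7 (so the lex-smallest maximum matching has 7 edges)
process left vertices in ascending order; for each, take the smallest-labelled available neighbour that still permits 7 edges overall, or leave it unmatched if none does
lex-smallest matching: {2-1, 3-6, 4-12, 7-20, 8-17, 13-0, 16-5}

Lex-smallest maximum matching: {(2,1), (3,6), (4,12), (7,20), (8,17), (13,0), (16,5)}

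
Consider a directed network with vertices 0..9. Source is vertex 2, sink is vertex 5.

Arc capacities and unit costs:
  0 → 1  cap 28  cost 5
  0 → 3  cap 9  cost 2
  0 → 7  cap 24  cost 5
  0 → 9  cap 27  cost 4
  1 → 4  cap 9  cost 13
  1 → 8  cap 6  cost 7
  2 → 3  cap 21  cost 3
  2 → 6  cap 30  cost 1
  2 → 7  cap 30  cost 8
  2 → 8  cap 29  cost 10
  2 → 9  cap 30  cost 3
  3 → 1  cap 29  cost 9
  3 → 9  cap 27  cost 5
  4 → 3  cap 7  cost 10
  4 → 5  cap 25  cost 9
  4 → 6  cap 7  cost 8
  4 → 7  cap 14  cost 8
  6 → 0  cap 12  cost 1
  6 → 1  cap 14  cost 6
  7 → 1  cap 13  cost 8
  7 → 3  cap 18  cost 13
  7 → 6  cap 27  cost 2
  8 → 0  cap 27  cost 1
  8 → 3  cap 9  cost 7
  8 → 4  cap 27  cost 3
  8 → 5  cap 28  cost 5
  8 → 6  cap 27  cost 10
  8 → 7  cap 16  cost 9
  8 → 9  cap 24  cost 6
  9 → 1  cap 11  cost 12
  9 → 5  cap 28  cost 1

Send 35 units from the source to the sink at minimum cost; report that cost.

Minimum cost for 35 units: 217

shortest-cost path #1: 2→9→5 push 28 @ unit cost 4 (adds 112)
shortest-cost path #2: 2→8→5 push 7 @ unit cost 15 (adds 105)
total cost = 217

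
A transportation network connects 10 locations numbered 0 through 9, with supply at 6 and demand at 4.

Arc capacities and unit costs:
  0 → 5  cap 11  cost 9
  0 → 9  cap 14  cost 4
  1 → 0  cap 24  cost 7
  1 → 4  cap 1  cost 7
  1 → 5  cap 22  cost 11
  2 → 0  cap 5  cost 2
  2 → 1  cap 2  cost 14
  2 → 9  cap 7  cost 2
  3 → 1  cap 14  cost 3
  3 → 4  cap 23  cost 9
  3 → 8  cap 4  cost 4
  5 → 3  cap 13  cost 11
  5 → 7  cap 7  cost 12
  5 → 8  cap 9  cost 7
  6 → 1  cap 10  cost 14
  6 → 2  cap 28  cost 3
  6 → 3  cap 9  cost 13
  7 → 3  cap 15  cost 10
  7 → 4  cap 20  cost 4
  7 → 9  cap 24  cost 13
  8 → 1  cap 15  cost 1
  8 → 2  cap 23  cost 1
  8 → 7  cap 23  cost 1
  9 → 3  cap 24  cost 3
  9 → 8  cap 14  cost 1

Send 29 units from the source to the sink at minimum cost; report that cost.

Minimum cost for 29 units: 618

shortest-cost path #1: 6→2→9→8→7→4 push 7 @ unit cost 11 (adds 77)
shortest-cost path #2: 6→2→0→9→8→7→4 push 5 @ unit cost 15 (adds 75)
shortest-cost path #3: 6→1→4 push 1 @ unit cost 21 (adds 21)
shortest-cost path #4: 6→3→4 push 9 @ unit cost 22 (adds 198)
shortest-cost path #5: 6→1→0→9→8→7→4 push 2 @ unit cost 31 (adds 62)
shortest-cost path #6: 6→1→5→8→7→4 push 5 @ unit cost 37 (adds 185)
total cost = 618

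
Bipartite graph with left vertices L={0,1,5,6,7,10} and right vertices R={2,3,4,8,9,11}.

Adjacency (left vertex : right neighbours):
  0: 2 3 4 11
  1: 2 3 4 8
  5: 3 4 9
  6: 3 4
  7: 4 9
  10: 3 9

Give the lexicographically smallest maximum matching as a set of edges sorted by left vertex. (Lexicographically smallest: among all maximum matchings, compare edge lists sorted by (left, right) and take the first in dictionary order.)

|M| = 5 (so the lex-smallest maximum matching has 5 edges)
process left vertices in ascending order; for each, take the smallest-labelled available neighbour that still permits 5 edges overall, or leave it unmatched if none does
lex-smallest matching: {0-2, 1-8, 5-3, 6-4, 7-9}

Lex-smallest maximum matching: {(0,2), (1,8), (5,3), (6,4), (7,9)}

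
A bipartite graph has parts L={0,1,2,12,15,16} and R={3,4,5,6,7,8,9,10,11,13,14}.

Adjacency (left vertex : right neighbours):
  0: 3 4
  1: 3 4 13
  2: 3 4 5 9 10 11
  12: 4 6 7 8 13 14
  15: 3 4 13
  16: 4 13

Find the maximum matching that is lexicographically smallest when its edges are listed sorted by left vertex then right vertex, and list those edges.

Lex-smallest maximum matching: {(0,3), (1,4), (2,5), (12,6), (15,13)}

|M| = 5 (so the lex-smallest maximum matching has 5 edges)
process left vertices in ascending order; for each, take the smallest-labelled available neighbour that still permits 5 edges overall, or leave it unmatched if none does
lex-smallest matching: {0-3, 1-4, 2-5, 12-6, 15-13}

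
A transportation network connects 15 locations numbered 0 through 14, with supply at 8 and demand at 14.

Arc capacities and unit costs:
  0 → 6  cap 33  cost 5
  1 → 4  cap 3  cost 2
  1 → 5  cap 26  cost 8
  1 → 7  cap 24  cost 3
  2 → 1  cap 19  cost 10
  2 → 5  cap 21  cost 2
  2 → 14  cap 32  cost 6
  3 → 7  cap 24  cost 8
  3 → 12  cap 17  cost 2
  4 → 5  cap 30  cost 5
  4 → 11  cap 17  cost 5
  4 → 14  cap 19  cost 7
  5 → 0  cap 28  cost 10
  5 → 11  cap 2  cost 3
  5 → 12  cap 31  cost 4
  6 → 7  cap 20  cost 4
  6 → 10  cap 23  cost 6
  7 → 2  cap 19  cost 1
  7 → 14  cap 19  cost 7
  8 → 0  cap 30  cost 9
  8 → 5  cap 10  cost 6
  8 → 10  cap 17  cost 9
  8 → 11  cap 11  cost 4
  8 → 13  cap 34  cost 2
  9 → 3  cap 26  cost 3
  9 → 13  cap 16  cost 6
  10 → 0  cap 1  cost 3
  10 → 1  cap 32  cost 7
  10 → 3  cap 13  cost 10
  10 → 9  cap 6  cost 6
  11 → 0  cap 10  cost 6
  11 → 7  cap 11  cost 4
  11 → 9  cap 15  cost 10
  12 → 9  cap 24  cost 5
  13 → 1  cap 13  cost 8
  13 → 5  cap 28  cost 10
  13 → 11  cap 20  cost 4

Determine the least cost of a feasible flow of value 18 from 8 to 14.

shortest-cost path #1: 8→11→7→14 push 11 @ unit cost 15 (adds 165)
shortest-cost path #2: 8→13→1→4→14 push 3 @ unit cost 19 (adds 57)
shortest-cost path #3: 8→13→1→7→14 push 4 @ unit cost 20 (adds 80)
total cost = 302

Minimum cost for 18 units: 302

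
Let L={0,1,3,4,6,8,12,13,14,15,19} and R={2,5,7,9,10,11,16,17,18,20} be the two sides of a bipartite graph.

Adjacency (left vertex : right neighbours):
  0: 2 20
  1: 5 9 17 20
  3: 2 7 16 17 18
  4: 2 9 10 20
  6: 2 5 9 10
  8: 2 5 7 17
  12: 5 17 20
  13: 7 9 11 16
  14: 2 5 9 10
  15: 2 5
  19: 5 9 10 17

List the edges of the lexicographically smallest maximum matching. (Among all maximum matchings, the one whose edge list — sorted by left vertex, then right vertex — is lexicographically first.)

Lex-smallest maximum matching: {(0,2), (1,5), (3,16), (4,9), (6,10), (8,7), (12,20), (13,11), (19,17)}

|M| = 9 (so the lex-smallest maximum matching has 9 edges)
process left vertices in ascending order; for each, take the smallest-labelled available neighbour that still permits 9 edges overall, or leave it unmatched if none does
lex-smallest matching: {0-2, 1-5, 3-16, 4-9, 6-10, 8-7, 12-20, 13-11, 19-17}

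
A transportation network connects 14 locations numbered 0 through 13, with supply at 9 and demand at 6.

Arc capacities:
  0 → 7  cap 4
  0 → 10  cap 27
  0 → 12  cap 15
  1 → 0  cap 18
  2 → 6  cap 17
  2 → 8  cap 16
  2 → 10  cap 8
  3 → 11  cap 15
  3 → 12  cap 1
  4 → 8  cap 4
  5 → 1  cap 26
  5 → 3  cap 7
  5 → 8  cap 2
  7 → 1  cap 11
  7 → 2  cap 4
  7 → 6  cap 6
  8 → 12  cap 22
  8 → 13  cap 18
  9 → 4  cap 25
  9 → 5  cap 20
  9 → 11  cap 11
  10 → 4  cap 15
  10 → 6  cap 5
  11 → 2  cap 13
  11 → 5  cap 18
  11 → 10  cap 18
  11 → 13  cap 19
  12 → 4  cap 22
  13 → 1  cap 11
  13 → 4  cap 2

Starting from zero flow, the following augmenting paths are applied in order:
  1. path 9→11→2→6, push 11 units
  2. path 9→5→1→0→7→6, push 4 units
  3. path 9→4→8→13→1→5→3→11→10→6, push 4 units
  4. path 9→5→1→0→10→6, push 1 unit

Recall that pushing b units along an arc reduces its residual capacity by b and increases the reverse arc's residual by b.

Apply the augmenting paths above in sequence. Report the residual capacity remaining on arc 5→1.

Residual capacity of (5,1): 25

after path 1 (9→11→2→6, push 11): res(5,1)=26
after path 2 (9→5→1→0→7→6, push 4): res(5,1)=22
after path 3 (9→4→8→13→1→5→3→11→10→6, push 4): res(5,1)=26
after path 4 (9→5→1→0→10→6, push 1): res(5,1)=25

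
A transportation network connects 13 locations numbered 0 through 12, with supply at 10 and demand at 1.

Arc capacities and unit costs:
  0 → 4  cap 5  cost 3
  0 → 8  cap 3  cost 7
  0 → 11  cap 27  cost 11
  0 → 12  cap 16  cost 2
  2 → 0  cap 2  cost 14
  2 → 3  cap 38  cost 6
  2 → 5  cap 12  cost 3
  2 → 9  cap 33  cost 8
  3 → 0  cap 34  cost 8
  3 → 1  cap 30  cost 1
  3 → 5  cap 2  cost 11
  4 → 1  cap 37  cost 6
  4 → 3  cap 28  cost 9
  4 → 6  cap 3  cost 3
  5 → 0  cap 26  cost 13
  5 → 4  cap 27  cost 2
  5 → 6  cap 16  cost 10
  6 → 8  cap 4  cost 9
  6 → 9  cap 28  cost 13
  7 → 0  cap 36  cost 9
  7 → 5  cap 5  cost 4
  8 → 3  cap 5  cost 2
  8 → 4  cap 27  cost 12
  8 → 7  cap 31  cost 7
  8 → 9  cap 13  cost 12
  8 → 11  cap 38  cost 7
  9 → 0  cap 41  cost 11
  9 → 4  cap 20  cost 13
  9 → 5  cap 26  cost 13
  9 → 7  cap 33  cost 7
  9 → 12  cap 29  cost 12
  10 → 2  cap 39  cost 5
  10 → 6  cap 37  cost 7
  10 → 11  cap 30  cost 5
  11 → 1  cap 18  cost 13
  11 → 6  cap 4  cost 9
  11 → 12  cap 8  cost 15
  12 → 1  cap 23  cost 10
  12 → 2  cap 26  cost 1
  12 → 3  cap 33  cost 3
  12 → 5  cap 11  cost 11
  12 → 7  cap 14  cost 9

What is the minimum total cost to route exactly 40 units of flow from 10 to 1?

Minimum cost for 40 units: 522

shortest-cost path #1: 10→2→3→1 push 30 @ unit cost 12 (adds 360)
shortest-cost path #2: 10→2→5→4→1 push 9 @ unit cost 16 (adds 144)
shortest-cost path #3: 10→11→1 push 1 @ unit cost 18 (adds 18)
total cost = 522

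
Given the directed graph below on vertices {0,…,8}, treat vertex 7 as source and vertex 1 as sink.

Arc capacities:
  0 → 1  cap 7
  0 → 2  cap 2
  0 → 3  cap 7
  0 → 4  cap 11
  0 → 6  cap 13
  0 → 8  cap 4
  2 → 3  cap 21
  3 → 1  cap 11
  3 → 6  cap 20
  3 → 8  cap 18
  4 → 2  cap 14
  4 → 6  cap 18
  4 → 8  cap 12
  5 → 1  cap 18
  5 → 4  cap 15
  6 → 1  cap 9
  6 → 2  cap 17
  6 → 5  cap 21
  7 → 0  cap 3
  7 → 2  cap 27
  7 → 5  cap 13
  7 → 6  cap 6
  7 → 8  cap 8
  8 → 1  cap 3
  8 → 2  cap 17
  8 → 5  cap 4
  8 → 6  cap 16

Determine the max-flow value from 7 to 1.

Maximum flow value: 44

augment #1: 7→0→1 bottleneck 3, total now 3
augment #2: 7→5→1 bottleneck 13, total now 16
augment #3: 7→6→1 bottleneck 6, total now 22
augment #4: 7→8→1 bottleneck 3, total now 25
augment #5: 7→2→3→1 bottleneck 11, total now 36
augment #6: 7→8→5→1 bottleneck 4, total now 40
augment #7: 7→8→6→1 bottleneck 1, total now 41
augment #8: 7→2→3→6→1 bottleneck 2, total now 43
augment #9: 7→2→3→6→5→1 bottleneck 1, total now 44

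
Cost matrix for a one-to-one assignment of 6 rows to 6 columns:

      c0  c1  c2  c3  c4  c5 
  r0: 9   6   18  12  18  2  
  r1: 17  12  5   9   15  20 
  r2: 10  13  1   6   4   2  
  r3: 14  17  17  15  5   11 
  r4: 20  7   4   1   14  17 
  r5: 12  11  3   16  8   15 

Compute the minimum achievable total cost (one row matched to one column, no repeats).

Minimum assignment cost: 31

optimal assignment: row0→col1 (cost 6), row1→col2 (cost 5), row2→col5 (cost 2), row3→col4 (cost 5), row4→col3 (cost 1), row5→col0 (cost 12)
total = 6 + 5 + 2 + 5 + 1 + 12 = 31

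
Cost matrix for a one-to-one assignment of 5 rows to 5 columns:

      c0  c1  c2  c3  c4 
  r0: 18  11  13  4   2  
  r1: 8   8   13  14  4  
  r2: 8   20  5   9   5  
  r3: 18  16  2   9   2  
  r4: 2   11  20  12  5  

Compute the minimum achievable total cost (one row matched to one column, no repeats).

one of 2 optimal assignments: row0→col3 (cost 4), row1→col1 (cost 8), row2→col2 (cost 5), row3→col4 (cost 2), row4→col0 (cost 2)
total = 4 + 8 + 5 + 2 + 2 = 21

Minimum assignment cost: 21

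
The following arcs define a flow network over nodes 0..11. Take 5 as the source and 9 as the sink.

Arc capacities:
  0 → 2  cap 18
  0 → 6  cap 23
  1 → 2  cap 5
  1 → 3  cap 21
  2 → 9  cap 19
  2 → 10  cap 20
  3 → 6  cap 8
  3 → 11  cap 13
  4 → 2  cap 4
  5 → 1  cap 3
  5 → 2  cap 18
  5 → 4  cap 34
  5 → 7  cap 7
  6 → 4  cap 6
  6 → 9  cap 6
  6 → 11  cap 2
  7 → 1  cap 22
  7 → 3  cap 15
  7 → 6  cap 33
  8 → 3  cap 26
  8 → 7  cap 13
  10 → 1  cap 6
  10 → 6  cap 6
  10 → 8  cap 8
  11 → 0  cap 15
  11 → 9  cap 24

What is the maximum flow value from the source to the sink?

Maximum flow value: 32

augment #1: 5→2→9 bottleneck 18, total now 18
augment #2: 5→1→2→9 bottleneck 1, total now 19
augment #3: 5→7→6→9 bottleneck 6, total now 25
augment #4: 5→1→3→11→9 bottleneck 2, total now 27
augment #5: 5→7→3→11→9 bottleneck 1, total now 28
augment #6: 5→4→2→1→3→11→9 bottleneck 1, total now 29
augment #7: 5→4→2→10→6→11→9 bottleneck 2, total now 31
augment #8: 5→4→2→10→1→3→11→9 bottleneck 1, total now 32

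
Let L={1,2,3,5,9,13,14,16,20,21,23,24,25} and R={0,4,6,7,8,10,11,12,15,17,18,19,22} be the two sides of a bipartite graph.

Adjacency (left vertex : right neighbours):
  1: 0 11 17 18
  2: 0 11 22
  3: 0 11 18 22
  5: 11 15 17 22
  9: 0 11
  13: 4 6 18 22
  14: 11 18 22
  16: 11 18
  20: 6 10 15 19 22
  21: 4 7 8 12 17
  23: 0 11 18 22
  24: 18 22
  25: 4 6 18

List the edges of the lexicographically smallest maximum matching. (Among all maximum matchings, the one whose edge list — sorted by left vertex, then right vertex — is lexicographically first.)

|M| = 10 (so the lex-smallest maximum matching has 10 edges)
process left vertices in ascending order; for each, take the smallest-labelled available neighbour that still permits 10 edges overall, or leave it unmatched if none does
lex-smallest matching: {1-17, 2-0, 3-11, 5-15, 13-4, 14-18, 20-10, 21-7, 23-22, 25-6}

Lex-smallest maximum matching: {(1,17), (2,0), (3,11), (5,15), (13,4), (14,18), (20,10), (21,7), (23,22), (25,6)}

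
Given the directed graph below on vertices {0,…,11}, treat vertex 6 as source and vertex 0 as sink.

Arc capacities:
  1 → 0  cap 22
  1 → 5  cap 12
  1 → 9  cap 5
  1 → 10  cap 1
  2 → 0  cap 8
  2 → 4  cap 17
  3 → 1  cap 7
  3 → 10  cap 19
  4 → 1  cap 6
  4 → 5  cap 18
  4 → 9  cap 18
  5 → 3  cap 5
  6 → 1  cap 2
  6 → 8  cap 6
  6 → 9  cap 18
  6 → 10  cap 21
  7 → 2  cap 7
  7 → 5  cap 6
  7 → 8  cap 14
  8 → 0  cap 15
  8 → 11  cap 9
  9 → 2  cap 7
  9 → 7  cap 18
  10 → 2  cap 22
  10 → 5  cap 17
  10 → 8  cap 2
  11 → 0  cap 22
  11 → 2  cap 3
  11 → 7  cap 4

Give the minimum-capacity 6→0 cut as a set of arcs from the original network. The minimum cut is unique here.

Min-cut arcs: {(2,0), (4,1), (5,3), (6,1), (6,8), (7,8), (10,8)} (total capacity 43)

augment #1: 6→1→0 push 2
augment #2: 6→8→0 push 6
augment #3: 6→9→2→0 push 7
augment #4: 6→10→2→0 push 1
augment #5: 6→10→8→0 push 2
augment #6: 6→9→7→8→0 push 7
augment #7: 6→9→7→8→11→0 push 4
augment #8: 6→10→2→4→1→0 push 6
augment #9: 6→10→5→3→1→0 push 5
augment #10: 6→10→2→9→7→8→11→0 push 3
max flow = 43; residual-reachable set from 6 gives S-side
cut edges (S→T): {(2,0), (4,1), (5,3), (6,1), (6,8), (7,8), (10,8)} total cap 43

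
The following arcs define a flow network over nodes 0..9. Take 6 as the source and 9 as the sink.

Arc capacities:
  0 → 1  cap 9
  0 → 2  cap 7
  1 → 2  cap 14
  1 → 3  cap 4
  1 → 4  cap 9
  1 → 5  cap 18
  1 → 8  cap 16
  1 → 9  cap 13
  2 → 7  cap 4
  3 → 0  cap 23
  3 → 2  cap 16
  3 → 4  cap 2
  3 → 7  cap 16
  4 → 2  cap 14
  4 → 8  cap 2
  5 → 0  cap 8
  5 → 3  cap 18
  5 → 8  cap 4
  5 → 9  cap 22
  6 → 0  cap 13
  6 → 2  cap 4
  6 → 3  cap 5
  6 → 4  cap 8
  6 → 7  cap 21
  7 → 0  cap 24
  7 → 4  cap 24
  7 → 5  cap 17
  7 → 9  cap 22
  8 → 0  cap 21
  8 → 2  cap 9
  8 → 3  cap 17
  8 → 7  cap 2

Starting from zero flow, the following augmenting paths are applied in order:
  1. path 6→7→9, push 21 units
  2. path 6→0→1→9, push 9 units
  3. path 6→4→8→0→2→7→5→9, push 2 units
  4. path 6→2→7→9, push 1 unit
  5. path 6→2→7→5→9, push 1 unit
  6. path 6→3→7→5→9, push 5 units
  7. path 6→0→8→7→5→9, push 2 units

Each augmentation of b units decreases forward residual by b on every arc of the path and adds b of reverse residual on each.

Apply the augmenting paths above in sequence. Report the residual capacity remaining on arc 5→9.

after path 1 (6→7→9, push 21): res(5,9)=22
after path 2 (6→0→1→9, push 9): res(5,9)=22
after path 3 (6→4→8→0→2→7→5→9, push 2): res(5,9)=20
after path 4 (6→2→7→9, push 1): res(5,9)=20
after path 5 (6→2→7→5→9, push 1): res(5,9)=19
after path 6 (6→3→7→5→9, push 5): res(5,9)=14
after path 7 (6→0→8→7→5→9, push 2): res(5,9)=12

Residual capacity of (5,9): 12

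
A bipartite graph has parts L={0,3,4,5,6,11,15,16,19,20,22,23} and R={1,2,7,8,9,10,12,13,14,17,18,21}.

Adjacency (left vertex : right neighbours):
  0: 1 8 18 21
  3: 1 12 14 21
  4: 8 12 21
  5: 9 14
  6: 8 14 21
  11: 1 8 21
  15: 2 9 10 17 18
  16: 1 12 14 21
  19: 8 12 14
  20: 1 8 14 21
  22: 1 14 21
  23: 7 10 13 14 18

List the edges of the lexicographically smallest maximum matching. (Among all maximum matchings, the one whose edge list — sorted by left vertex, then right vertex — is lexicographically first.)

|M| = 9 (so the lex-smallest maximum matching has 9 edges)
process left vertices in ascending order; for each, take the smallest-labelled available neighbour that still permits 9 edges overall, or leave it unmatched if none does
lex-smallest matching: {0-18, 3-1, 4-8, 5-9, 6-14, 11-21, 15-2, 16-12, 23-7}

Lex-smallest maximum matching: {(0,18), (3,1), (4,8), (5,9), (6,14), (11,21), (15,2), (16,12), (23,7)}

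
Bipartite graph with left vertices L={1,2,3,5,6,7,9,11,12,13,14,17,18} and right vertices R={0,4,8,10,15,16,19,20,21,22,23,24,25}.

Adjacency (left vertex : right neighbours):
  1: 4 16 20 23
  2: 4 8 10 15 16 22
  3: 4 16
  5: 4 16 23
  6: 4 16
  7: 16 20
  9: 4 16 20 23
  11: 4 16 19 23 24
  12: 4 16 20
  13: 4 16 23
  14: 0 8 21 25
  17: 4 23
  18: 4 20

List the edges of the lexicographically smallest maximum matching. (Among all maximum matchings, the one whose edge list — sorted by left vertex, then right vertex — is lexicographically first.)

Lex-smallest maximum matching: {(1,4), (2,8), (3,16), (5,23), (7,20), (11,19), (14,0)}

|M| = 7 (so the lex-smallest maximum matching has 7 edges)
process left vertices in ascending order; for each, take the smallest-labelled available neighbour that still permits 7 edges overall, or leave it unmatched if none does
lex-smallest matching: {1-4, 2-8, 3-16, 5-23, 7-20, 11-19, 14-0}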